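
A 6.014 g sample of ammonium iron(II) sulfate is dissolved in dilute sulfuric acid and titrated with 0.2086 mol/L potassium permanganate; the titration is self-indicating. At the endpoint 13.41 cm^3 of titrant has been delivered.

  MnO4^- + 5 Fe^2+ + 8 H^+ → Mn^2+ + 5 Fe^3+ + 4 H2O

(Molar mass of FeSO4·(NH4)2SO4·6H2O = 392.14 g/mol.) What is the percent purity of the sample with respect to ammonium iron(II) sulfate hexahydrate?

n(KMnO4) = 0.01341 L × 0.2086 mol/L = 2.797 × 10^-3 mol
From the 5:1 ratio, n(FeSO4·(NH4)2SO4·6H2O) = 5/1 × 2.797 × 10^-3 = 0.01399 mol
mass of FeSO4·(NH4)2SO4·6H2O = 0.01399 × 392.14 g/mol = 5.485 g
% FeSO4·(NH4)2SO4·6H2O = 5.485 / 6.014 × 100 = 91.20 %

91.20 %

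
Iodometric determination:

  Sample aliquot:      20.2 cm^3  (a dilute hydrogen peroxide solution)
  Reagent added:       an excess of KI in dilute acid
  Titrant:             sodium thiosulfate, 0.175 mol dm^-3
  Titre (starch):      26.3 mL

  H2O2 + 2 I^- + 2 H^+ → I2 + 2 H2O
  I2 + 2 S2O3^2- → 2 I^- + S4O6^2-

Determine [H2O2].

n(S2O3^2-) = 0.0263 × 0.175 = 4.60 × 10^-3 mol
n(I2) = n(S2O3^2-)/2 = 2.30 × 10^-3 mol
n(H2O2) in the aliquot = 2.30 × 10^-3 mol (1:1 ratio)
[H2O2] = 2.30 × 10^-3 / 0.0202 = 0.114 mol/L

0.114 mol/L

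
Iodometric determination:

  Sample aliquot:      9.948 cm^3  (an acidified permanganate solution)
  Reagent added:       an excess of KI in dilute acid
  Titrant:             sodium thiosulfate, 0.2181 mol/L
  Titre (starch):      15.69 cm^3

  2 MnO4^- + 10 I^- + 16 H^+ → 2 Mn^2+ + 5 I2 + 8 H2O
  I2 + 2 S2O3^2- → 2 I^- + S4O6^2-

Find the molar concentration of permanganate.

n(S2O3^2-) = 0.01569 × 0.2181 = 3.422 × 10^-3 mol
n(I2) = n(S2O3^2-)/2 = 1.711 × 10^-3 mol
From the 2:5 ratio, n(MnO4^-) in the aliquot = 2/5 × 1.711 × 10^-3 = 6.844 × 10^-4 mol
[MnO4^-] = 6.844 × 10^-4 / 0.009948 = 0.06880 mol/L

0.06880 mol/L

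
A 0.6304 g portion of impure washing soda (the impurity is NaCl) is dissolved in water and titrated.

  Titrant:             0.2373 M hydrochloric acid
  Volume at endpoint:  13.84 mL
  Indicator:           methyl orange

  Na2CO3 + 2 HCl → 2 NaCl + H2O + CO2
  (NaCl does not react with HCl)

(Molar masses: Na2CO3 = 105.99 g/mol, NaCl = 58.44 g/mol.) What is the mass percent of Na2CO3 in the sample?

27.61 %

n(HCl) = 0.01384 × 0.2373 = 3.284 × 10^-3 mol
Let x = n(Na2CO3), y = n(NaCl).
Titrant: 2x = 3.284 × 10^-3;  mass: 105.99x + 58.44y = 0.6304
Solving, x = 1.642 × 10^-3 mol, y = 7.809 × 10^-3 mol
mass of Na2CO3 = 1.642 × 10^-3 × 105.99 = 0.1740 g
% Na2CO3 = 0.1740 / 0.6304 × 100 = 27.61 %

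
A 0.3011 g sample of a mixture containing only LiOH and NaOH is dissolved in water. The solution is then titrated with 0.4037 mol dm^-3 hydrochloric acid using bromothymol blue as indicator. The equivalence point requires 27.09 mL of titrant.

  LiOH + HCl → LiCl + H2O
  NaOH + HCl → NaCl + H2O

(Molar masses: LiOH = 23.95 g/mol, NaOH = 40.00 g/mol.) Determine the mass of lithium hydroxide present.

n(HCl) = 0.02709 × 0.4037 = 0.01094 mol
Let x = n(LiOH), y = n(NaOH).
Titrant: 1x + 1y = 0.01094;  mass: 23.95x + 40.00y = 0.3011
Solving, x = 8.495 × 10^-3 mol, y = 2.441 × 10^-3 mol
mass of LiOH = 8.495 × 10^-3 × 23.95 = 0.2035 g

0.2035 g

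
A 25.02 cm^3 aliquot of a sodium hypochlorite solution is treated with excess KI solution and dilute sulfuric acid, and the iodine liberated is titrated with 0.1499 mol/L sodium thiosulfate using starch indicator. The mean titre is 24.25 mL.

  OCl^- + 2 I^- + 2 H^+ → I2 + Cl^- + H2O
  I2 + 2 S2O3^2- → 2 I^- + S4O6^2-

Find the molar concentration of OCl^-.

n(S2O3^2-) = 0.02425 × 0.1499 = 3.635 × 10^-3 mol
n(I2) = n(S2O3^2-)/2 = 1.818 × 10^-3 mol
n(OCl^-) in the aliquot = 1.818 × 10^-3 mol (1:1 ratio)
[OCl^-] = 1.818 × 10^-3 / 0.02502 = 0.07264 mol/L

0.07264 mol/L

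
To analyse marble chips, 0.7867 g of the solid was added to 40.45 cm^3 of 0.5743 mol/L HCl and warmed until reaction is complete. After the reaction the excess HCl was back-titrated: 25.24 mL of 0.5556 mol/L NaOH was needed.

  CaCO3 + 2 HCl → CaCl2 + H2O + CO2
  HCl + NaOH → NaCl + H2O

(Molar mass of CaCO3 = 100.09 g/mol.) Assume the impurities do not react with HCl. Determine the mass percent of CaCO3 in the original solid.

n(HCl) added = 0.04045 × 0.5743 = 0.02323 mol
n(NaOH) used in back-titration = 0.02524 × 0.5556 = 0.01402 mol
n(HCl) left over = 0.01402 mol (1:1 ratio)
n(HCl) consumed by analyte = 0.02323 − 0.01402 = 9.207 × 10^-3 mol
From the 1:2 ratio, n(CaCO3) = 1/2 × 9.207 × 10^-3 = 4.604 × 10^-3 mol
mass of CaCO3 = 4.604 × 10^-3 × 100.09 = 0.4608 g
% CaCO3 = 0.4608 / 0.7867 × 100 = 58.57 %

58.57 %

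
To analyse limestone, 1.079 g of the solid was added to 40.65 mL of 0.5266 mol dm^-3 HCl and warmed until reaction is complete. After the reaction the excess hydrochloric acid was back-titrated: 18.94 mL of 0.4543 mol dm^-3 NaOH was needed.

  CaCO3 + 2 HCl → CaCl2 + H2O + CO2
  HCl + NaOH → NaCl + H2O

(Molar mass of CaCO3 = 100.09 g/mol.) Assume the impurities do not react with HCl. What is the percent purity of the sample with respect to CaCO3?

n(HCl) added = 0.04065 × 0.5266 = 0.02141 mol
n(NaOH) used in back-titration = 0.01894 × 0.4543 = 8.604 × 10^-3 mol
n(HCl) left over = 8.604 × 10^-3 mol (1:1 ratio)
n(HCl) consumed by analyte = 0.02141 − 8.604 × 10^-3 = 0.01280 mol
From the 1:2 ratio, n(CaCO3) = 1/2 × 0.01280 = 6.401 × 10^-3 mol
mass of CaCO3 = 6.401 × 10^-3 × 100.09 = 0.6407 g
% CaCO3 = 0.6407 / 1.079 × 100 = 59.38 %

59.38 %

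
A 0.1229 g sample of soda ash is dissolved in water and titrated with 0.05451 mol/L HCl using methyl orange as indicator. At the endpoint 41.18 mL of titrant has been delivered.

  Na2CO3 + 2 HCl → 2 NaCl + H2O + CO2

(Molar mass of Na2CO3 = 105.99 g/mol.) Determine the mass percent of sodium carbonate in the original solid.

n(HCl) = 0.04118 L × 0.05451 mol/L = 2.245 × 10^-3 mol
From the 1:2 ratio, n(Na2CO3) = 1/2 × 2.245 × 10^-3 = 1.122 × 10^-3 mol
mass of Na2CO3 = 1.122 × 10^-3 × 105.99 g/mol = 0.1190 g
% Na2CO3 = 0.1190 / 0.1229 × 100 = 96.79 %

96.79 %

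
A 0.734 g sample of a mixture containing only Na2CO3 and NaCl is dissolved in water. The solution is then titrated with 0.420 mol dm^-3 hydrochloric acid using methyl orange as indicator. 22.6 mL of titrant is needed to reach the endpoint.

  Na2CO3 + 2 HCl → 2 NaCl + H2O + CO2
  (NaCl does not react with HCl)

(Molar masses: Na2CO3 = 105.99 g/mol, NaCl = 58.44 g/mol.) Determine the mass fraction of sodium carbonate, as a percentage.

68.5 %

n(HCl) = 0.0226 × 0.420 = 9.49 × 10^-3 mol
Let x = n(Na2CO3), y = n(NaCl).
Titrant: 2x = 9.49 × 10^-3;  mass: 105.99x + 58.44y = 0.734
Solving, x = 4.75 × 10^-3 mol, y = 3.95 × 10^-3 mol
mass of Na2CO3 = 4.75 × 10^-3 × 105.99 = 0.503 g
% Na2CO3 = 0.503 / 0.734 × 100 = 68.5 %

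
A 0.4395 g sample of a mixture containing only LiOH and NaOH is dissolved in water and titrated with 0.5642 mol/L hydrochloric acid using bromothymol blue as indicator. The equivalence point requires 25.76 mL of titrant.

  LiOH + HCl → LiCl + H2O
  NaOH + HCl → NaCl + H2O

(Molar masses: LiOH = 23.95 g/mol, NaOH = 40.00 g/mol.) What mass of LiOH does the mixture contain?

0.2117 g

n(HCl) = 0.02576 × 0.5642 = 0.01453 mol
Let x = n(LiOH), y = n(NaOH).
Titrant: 1x + 1y = 0.01453;  mass: 23.95x + 40.00y = 0.4395
Solving, x = 8.838 × 10^-3 mol, y = 5.696 × 10^-3 mol
mass of LiOH = 8.838 × 10^-3 × 23.95 = 0.2117 g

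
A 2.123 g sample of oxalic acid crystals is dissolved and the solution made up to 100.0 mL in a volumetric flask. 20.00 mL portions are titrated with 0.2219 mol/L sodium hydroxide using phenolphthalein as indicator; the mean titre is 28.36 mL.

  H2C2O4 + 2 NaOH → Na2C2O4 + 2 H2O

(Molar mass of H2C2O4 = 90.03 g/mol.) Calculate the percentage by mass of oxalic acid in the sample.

n(NaOH) per titration = 0.02836 × 0.2219 = 6.293 × 10^-3 mol
From the 1:2 ratio, n(H2C2O4) in each aliquot = 1/2 × 6.293 × 10^-3 = 3.147 × 10^-3 mol
n(H2C2O4) in the whole flask = 3.147 × 10^-3 × 100.0/20.00 = 0.01573 mol
mass of H2C2O4 = 0.01573 × 90.03 = 1.416 g
% H2C2O4 = 1.416 / 2.123 × 100 = 66.72 %

66.72 %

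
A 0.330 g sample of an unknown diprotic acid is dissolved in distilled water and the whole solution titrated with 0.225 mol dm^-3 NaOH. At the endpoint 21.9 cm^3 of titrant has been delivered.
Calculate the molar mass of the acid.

n(NaOH) = 0.0219 L × 0.225 mol/L = 4.93 × 10^-3 mol
From the 1:2 ratio, n(H2A) = 1/2 × 4.93 × 10^-3 = 2.46 × 10^-3 mol
M = m / n = 0.330 g / 2.46 × 10^-3 mol = 134 g/mol

134 g/mol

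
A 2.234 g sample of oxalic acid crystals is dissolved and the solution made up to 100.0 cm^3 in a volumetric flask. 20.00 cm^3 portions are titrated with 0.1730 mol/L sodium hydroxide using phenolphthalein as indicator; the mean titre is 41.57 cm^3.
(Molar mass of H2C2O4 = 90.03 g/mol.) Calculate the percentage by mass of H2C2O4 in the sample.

H2C2O4 + 2 NaOH → Na2C2O4 + 2 H2O
n(NaOH) per titration = 0.04157 × 0.1730 = 7.192 × 10^-3 mol
From the 1:2 ratio, n(H2C2O4) in each aliquot = 1/2 × 7.192 × 10^-3 = 3.596 × 10^-3 mol
n(H2C2O4) in the whole flask = 3.596 × 10^-3 × 100.0/20.00 = 0.01798 mol
mass of H2C2O4 = 0.01798 × 90.03 = 1.619 g
% H2C2O4 = 1.619 / 2.234 × 100 = 72.46 %

72.46 %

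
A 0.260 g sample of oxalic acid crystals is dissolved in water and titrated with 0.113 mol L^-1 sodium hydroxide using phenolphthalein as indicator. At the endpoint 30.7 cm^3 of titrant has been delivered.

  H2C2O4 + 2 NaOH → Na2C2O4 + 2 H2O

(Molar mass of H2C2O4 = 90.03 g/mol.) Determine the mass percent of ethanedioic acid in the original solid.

60.1 %

n(NaOH) = 0.0307 L × 0.113 mol/L = 3.47 × 10^-3 mol
From the 1:2 ratio, n(H2C2O4) = 1/2 × 3.47 × 10^-3 = 1.73 × 10^-3 mol
mass of H2C2O4 = 1.73 × 10^-3 × 90.03 g/mol = 0.156 g
% H2C2O4 = 0.156 / 0.260 × 100 = 60.1 %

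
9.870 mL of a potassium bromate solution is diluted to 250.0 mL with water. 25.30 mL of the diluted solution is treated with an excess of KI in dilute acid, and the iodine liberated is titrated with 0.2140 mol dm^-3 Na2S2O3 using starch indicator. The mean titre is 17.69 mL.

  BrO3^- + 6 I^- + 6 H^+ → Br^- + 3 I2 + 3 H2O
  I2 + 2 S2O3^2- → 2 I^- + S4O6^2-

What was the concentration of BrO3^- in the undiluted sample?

n(S2O3^2-) = 0.01769 × 0.2140 = 3.786 × 10^-3 mol
n(I2) = n(S2O3^2-)/2 = 1.893 × 10^-3 mol
From the 1:3 ratio, n(BrO3^-) in the aliquot = 1/3 × 1.893 × 10^-3 = 6.309 × 10^-4 mol
[BrO3^-]_dilute = 6.309 × 10^-4 / 0.02530 = 0.02494 mol/L
[BrO3^-]_original = 0.02494 × 250.0/9.870 = 0.6317 mol/L

0.6317 mol/L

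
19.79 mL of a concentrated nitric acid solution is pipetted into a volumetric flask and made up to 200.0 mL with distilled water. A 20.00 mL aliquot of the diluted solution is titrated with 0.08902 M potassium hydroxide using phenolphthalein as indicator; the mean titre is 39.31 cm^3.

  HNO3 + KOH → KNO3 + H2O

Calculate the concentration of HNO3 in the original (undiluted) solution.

n(KOH) = 0.03931 × 0.08902 = 3.499 × 10^-3 mol
n(HNO3) in the aliquot = 3.499 × 10^-3 mol (1:1 ratio)
[HNO3]_dilute = 3.499 × 10^-3 / 0.02000 = 0.1750 mol/L
Dilution factor = 200.0 / 19.79 = 10.11
[HNO3]_stock = 0.1750 × 10.11 = 1.768 mol/L

1.768 M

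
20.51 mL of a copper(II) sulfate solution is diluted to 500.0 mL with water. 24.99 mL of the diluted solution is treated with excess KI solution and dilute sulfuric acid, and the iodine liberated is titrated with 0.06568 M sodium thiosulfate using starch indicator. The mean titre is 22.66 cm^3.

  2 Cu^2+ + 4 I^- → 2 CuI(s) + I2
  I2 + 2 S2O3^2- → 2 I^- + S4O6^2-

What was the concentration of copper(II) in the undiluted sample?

n(S2O3^2-) = 0.02266 × 0.06568 = 1.488 × 10^-3 mol
n(I2) = n(S2O3^2-)/2 = 7.442 × 10^-4 mol
From the 2:1 ratio, n(Cu2+) in the aliquot = 2/1 × 7.442 × 10^-4 = 1.488 × 10^-3 mol
[Cu2+]_dilute = 1.488 × 10^-3 / 0.02499 = 0.05956 mol/L
[Cu2+]_original = 0.05956 × 500.0/20.51 = 1.452 mol/L

1.452 M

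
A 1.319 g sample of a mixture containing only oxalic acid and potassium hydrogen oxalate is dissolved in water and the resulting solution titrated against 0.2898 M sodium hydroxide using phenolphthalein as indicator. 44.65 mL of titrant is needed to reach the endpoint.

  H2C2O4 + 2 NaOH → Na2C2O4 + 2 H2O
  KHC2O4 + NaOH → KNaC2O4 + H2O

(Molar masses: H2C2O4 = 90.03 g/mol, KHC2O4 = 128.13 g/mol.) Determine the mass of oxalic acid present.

n(NaOH) = 0.04465 × 0.2898 = 0.01294 mol
Let x = n(H2C2O4), y = n(KHC2O4).
Titrant: 2x + 1y = 0.01294;  mass: 90.03x + 128.13y = 1.319
Solving, x = 2.039 × 10^-3 mol, y = 8.862 × 10^-3 mol
mass of H2C2O4 = 2.039 × 10^-3 × 90.03 = 0.1836 g

0.1836 g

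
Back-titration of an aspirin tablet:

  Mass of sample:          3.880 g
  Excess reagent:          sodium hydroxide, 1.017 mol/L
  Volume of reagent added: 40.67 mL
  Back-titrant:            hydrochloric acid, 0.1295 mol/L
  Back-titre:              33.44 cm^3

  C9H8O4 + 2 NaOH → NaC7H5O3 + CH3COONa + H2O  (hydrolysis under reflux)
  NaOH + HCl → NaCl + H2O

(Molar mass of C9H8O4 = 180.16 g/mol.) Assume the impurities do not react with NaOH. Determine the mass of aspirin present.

n(NaOH) added = 0.04067 × 1.017 = 0.04136 mol
n(HCl) used in back-titration = 0.03344 × 0.1295 = 4.330 × 10^-3 mol
n(NaOH) left over = 4.330 × 10^-3 mol (1:1 ratio)
n(NaOH) consumed by analyte = 0.04136 − 4.330 × 10^-3 = 0.03703 mol
From the 1:2 ratio, n(C9H8O4) = 1/2 × 0.03703 = 0.01852 mol
mass of C9H8O4 = 0.01852 × 180.16 = 3.336 g

3.336 g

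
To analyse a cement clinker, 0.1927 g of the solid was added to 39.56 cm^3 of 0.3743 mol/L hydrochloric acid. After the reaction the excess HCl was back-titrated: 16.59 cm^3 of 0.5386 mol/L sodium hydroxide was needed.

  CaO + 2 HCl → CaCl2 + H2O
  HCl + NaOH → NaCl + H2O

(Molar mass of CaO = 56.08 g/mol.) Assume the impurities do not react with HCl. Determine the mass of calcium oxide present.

n(HCl) added = 0.03956 × 0.3743 = 0.01481 mol
n(NaOH) used in back-titration = 0.01659 × 0.5386 = 8.935 × 10^-3 mol
n(HCl) left over = 8.935 × 10^-3 mol (1:1 ratio)
n(HCl) consumed by analyte = 0.01481 − 8.935 × 10^-3 = 5.872 × 10^-3 mol
From the 1:2 ratio, n(CaO) = 1/2 × 5.872 × 10^-3 = 2.936 × 10^-3 mol
mass of CaO = 2.936 × 10^-3 × 56.08 = 0.1646 g

0.1646 g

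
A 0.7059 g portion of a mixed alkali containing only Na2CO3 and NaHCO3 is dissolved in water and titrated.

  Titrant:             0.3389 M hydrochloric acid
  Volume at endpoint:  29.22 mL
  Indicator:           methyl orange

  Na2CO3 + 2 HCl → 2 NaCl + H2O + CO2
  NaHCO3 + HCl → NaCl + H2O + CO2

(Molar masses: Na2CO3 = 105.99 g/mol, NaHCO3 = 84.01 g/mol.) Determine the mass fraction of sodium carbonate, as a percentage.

30.50 %

n(HCl) = 0.02922 × 0.3389 = 9.903 × 10^-3 mol
Let x = n(Na2CO3), y = n(NaHCO3).
Titrant: 2x + 1y = 9.903 × 10^-3;  mass: 105.99x + 84.01y = 0.7059
Solving, x = 2.032 × 10^-3 mol, y = 5.839 × 10^-3 mol
mass of Na2CO3 = 2.032 × 10^-3 × 105.99 = 0.2153 g
% Na2CO3 = 0.2153 / 0.7059 × 100 = 30.50 %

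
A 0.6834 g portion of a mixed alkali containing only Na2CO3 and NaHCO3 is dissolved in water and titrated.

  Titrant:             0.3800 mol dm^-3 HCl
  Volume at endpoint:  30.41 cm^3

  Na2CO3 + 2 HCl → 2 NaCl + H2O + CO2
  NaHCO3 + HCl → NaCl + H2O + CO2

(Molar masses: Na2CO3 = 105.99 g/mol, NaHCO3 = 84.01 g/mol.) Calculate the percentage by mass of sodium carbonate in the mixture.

n(HCl) = 0.03041 × 0.3800 = 0.01156 mol
Let x = n(Na2CO3), y = n(NaHCO3).
Titrant: 2x + 1y = 0.01156;  mass: 105.99x + 84.01y = 0.6834
Solving, x = 4.633 × 10^-3 mol, y = 2.289 × 10^-3 mol
mass of Na2CO3 = 4.633 × 10^-3 × 105.99 = 0.4911 g
% Na2CO3 = 0.4911 / 0.6834 × 100 = 71.86 %

71.86 %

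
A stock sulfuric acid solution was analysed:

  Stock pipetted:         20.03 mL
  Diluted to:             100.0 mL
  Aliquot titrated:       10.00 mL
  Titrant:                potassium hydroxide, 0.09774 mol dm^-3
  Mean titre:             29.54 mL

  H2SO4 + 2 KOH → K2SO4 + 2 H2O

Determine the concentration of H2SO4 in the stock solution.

0.7207 mol/L

n(KOH) = 0.02954 × 0.09774 = 2.887 × 10^-3 mol
From the 1:2 ratio, n(H2SO4) in the aliquot = 1/2 × 2.887 × 10^-3 = 1.444 × 10^-3 mol
[H2SO4]_dilute = 1.444 × 10^-3 / 0.01000 = 0.1444 mol/L
Dilution factor = 100.0 / 20.03 = 4.993
[H2SO4]_stock = 0.1444 × 4.993 = 0.7207 mol/L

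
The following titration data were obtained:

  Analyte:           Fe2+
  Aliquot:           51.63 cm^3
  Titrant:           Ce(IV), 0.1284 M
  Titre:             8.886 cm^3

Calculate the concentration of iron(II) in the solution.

Ce^4+ + Fe^2+ → Ce^3+ + Fe^3+
n(Ce4+) = 0.008886 L × 0.1284 mol/L = 1.141 × 10^-3 mol
n(Fe2+) = 1.141 × 10^-3 mol (1:1 mole ratio)
[Fe2+] = 1.141 × 10^-3 mol / 0.05163 L = 0.02210 mol/L

0.02210 M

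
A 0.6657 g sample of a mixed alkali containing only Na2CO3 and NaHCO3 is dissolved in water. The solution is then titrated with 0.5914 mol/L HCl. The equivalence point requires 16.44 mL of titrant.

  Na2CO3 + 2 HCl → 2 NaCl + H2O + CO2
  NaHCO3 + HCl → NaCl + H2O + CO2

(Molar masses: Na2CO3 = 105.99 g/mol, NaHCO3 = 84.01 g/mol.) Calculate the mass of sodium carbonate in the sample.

0.2582 g

n(HCl) = 0.01644 × 0.5914 = 9.723 × 10^-3 mol
Let x = n(Na2CO3), y = n(NaHCO3).
Titrant: 2x + 1y = 9.723 × 10^-3;  mass: 105.99x + 84.01y = 0.6657
Solving, x = 2.436 × 10^-3 mol, y = 4.851 × 10^-3 mol
mass of Na2CO3 = 2.436 × 10^-3 × 105.99 = 0.2582 g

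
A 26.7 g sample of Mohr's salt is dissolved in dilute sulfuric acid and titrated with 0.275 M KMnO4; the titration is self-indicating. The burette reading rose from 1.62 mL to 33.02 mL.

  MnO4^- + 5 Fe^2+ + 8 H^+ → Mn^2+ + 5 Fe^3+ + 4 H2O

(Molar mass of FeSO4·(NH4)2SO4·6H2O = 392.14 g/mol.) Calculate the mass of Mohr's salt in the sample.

16.9 g

n(KMnO4) = 0.0314 L × 0.275 mol/L = 8.63 × 10^-3 mol
From the 5:1 ratio, n(FeSO4·(NH4)2SO4·6H2O) = 5/1 × 8.63 × 10^-3 = 0.0432 mol
mass of FeSO4·(NH4)2SO4·6H2O = 0.0432 × 392.14 g/mol = 16.9 g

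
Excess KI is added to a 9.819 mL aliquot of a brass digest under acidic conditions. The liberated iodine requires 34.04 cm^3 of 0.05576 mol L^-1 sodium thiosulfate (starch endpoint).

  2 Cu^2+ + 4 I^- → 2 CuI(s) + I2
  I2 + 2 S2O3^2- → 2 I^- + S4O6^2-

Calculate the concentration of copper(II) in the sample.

0.1933 mol/L

n(S2O3^2-) = 0.03404 × 0.05576 = 1.898 × 10^-3 mol
n(I2) = n(S2O3^2-)/2 = 9.490 × 10^-4 mol
From the 2:1 ratio, n(Cu2+) in the aliquot = 2/1 × 9.490 × 10^-4 = 1.898 × 10^-3 mol
[Cu2+] = 1.898 × 10^-3 / 0.009819 = 0.1933 mol/L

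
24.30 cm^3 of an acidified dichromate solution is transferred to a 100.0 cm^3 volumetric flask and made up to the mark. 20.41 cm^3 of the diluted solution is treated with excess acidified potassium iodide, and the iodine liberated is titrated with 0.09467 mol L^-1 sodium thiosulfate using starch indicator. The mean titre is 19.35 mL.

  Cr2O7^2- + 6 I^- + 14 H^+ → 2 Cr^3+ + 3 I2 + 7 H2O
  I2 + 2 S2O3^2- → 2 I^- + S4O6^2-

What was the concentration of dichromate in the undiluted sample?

0.06156 mol/L

n(S2O3^2-) = 0.01935 × 0.09467 = 1.832 × 10^-3 mol
n(I2) = n(S2O3^2-)/2 = 9.159 × 10^-4 mol
From the 1:3 ratio, n(Cr2O7^2-) in the aliquot = 1/3 × 9.159 × 10^-4 = 3.053 × 10^-4 mol
[Cr2O7^2-]_dilute = 3.053 × 10^-4 / 0.02041 = 0.01496 mol/L
[Cr2O7^2-]_original = 0.01496 × 100.0/24.30 = 0.06156 mol/L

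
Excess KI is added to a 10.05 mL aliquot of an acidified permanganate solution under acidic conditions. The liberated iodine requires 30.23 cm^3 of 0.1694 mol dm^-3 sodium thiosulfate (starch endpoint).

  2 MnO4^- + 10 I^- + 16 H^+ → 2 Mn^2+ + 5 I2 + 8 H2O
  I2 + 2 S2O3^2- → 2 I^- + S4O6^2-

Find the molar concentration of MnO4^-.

n(S2O3^2-) = 0.03023 × 0.1694 = 5.121 × 10^-3 mol
n(I2) = n(S2O3^2-)/2 = 2.560 × 10^-3 mol
From the 2:5 ratio, n(MnO4^-) in the aliquot = 2/5 × 2.560 × 10^-3 = 1.024 × 10^-3 mol
[MnO4^-] = 1.024 × 10^-3 / 0.01005 = 0.1019 mol/L

0.1019 mol/L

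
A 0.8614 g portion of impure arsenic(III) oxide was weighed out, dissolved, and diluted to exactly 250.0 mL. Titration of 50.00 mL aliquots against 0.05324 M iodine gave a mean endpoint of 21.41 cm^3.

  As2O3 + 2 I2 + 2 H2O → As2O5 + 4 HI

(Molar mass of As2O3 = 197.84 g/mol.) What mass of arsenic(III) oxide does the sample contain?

n(I2) per titration = 0.02141 × 0.05324 = 1.140 × 10^-3 mol
From the 1:2 ratio, n(As2O3) in each aliquot = 1/2 × 1.140 × 10^-3 = 5.699 × 10^-4 mol
n(As2O3) in the whole flask = 5.699 × 10^-4 × 250.0/50.00 = 2.850 × 10^-3 mol
mass of As2O3 = 2.850 × 10^-3 × 197.84 = 0.5638 g

0.5638 g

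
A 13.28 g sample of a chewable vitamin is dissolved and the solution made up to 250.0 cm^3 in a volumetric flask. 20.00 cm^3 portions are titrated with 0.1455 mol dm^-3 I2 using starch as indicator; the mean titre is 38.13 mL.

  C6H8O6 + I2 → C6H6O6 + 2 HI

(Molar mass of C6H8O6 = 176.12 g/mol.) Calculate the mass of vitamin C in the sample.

12.21 g

n(I2) per titration = 0.03813 × 0.1455 = 5.548 × 10^-3 mol
n(C6H8O6) in each aliquot = 5.548 × 10^-3 mol (1:1 ratio)
n(C6H8O6) in the whole flask = 5.548 × 10^-3 × 250.0/20.00 = 0.06935 mol
mass of C6H8O6 = 0.06935 × 176.12 = 12.21 g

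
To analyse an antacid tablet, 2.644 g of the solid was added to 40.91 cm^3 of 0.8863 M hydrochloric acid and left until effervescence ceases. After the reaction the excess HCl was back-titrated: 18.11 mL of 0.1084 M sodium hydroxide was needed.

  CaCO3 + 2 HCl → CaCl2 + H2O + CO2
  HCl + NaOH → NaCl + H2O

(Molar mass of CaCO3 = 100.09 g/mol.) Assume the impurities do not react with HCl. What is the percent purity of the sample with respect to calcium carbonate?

n(HCl) added = 0.04091 × 0.8863 = 0.03626 mol
n(NaOH) used in back-titration = 0.01811 × 0.1084 = 1.963 × 10^-3 mol
n(HCl) left over = 1.963 × 10^-3 mol (1:1 ratio)
n(HCl) consumed by analyte = 0.03626 − 1.963 × 10^-3 = 0.03430 mol
From the 1:2 ratio, n(CaCO3) = 1/2 × 0.03430 = 0.01715 mol
mass of CaCO3 = 0.01715 × 100.09 = 1.716 g
% CaCO3 = 1.716 / 2.644 × 100 = 64.91 %

64.91 %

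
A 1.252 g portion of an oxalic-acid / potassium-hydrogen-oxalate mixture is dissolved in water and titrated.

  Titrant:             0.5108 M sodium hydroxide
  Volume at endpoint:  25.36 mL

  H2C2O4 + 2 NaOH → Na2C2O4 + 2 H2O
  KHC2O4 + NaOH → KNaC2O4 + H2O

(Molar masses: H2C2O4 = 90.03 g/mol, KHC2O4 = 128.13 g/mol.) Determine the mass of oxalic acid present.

0.2209 g

n(NaOH) = 0.02536 × 0.5108 = 0.01295 mol
Let x = n(H2C2O4), y = n(KHC2O4).
Titrant: 2x + 1y = 0.01295;  mass: 90.03x + 128.13y = 1.252
Solving, x = 2.453 × 10^-3 mol, y = 8.048 × 10^-3 mol
mass of H2C2O4 = 2.453 × 10^-3 × 90.03 = 0.2209 g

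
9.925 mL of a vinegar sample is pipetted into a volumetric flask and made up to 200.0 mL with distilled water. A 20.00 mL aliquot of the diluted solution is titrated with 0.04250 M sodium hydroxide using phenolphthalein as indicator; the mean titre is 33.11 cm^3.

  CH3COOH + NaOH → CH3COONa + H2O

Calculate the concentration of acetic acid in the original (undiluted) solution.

n(NaOH) = 0.03311 × 0.04250 = 1.407 × 10^-3 mol
n(CH3COOH) in the aliquot = 1.407 × 10^-3 mol (1:1 ratio)
[CH3COOH]_dilute = 1.407 × 10^-3 / 0.02000 = 0.07036 mol/L
Dilution factor = 200.0 / 9.925 = 20.15
[CH3COOH]_stock = 0.07036 × 20.15 = 1.418 mol/L

1.418 M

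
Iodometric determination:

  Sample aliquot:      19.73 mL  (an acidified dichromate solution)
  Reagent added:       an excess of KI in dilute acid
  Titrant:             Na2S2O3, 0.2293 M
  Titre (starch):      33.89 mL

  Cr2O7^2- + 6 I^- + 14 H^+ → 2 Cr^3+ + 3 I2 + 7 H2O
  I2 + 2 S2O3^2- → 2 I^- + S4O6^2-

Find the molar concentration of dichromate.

0.06564 M

n(S2O3^2-) = 0.03389 × 0.2293 = 7.771 × 10^-3 mol
n(I2) = n(S2O3^2-)/2 = 3.885 × 10^-3 mol
From the 1:3 ratio, n(Cr2O7^2-) in the aliquot = 1/3 × 3.885 × 10^-3 = 1.295 × 10^-3 mol
[Cr2O7^2-] = 1.295 × 10^-3 / 0.01973 = 0.06564 mol/L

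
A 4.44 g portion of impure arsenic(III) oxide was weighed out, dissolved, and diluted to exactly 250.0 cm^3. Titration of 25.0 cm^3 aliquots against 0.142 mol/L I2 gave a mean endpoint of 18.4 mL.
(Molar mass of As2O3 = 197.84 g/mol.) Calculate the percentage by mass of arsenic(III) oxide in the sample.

As2O3 + 2 I2 + 2 H2O → As2O5 + 4 HI
n(I2) per titration = 0.0184 × 0.142 = 2.61 × 10^-3 mol
From the 1:2 ratio, n(As2O3) in each aliquot = 1/2 × 2.61 × 10^-3 = 1.31 × 10^-3 mol
n(As2O3) in the whole flask = 1.31 × 10^-3 × 250.0/25.0 = 0.0131 mol
mass of As2O3 = 0.0131 × 197.84 = 2.58 g
% As2O3 = 2.58 / 4.44 × 100 = 58.2 %

58.2 %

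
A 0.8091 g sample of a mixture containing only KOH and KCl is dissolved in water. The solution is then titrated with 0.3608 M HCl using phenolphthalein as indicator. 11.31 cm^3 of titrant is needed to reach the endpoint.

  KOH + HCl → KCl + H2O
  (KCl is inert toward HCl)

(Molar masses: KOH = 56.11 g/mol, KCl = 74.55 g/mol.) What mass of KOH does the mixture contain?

n(HCl) = 0.01131 × 0.3608 = 4.081 × 10^-3 mol
Let x = n(KOH), y = n(KCl).
Titrant: 1x = 4.081 × 10^-3;  mass: 56.11x + 74.55y = 0.8091
Solving, x = 4.081 × 10^-3 mol, y = 7.782 × 10^-3 mol
mass of KOH = 4.081 × 10^-3 × 56.11 = 0.2290 g

0.2290 g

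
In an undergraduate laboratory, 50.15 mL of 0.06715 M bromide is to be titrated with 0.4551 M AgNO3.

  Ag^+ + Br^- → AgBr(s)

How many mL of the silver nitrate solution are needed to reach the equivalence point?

n(Br-) = 0.05015 L × 0.06715 mol/L = 3.368 × 10^-3 mol
n(AgNO3) = 3.368 × 10^-3 mol (1:1 stoichiometry)
V(AgNO3) = 3.368 × 10^-3 mol / 0.4551 mol/L = 0.007400 L = 7.400 mL

7.400 mL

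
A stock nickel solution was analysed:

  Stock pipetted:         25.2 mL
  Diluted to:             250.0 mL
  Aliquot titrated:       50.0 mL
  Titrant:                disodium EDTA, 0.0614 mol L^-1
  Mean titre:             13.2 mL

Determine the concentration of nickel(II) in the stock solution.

0.161 mol/L

Ni^2+ + EDTA^4- → [Ni(EDTA)]^2-
n(EDTA) = 0.0132 × 0.0614 = 8.10 × 10^-4 mol
n(Ni2+) in the aliquot = 8.10 × 10^-4 mol (1:1 ratio)
[Ni2+]_dilute = 8.10 × 10^-4 / 0.0500 = 0.0162 mol/L
Dilution factor = 250.0 / 25.2 = 9.921
[Ni2+]_stock = 0.0162 × 9.921 = 0.161 mol/L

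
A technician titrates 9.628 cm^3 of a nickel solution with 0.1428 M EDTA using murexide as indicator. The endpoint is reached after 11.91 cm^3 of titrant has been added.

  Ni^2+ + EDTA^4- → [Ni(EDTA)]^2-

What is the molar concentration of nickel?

n(EDTA) = 0.01191 L × 0.1428 mol/L = 1.701 × 10^-3 mol
n(Ni2+) = 1.701 × 10^-3 mol (1:1 mole ratio)
[Ni2+] = 1.701 × 10^-3 mol / 0.009628 L = 0.1766 mol/L

0.1766 M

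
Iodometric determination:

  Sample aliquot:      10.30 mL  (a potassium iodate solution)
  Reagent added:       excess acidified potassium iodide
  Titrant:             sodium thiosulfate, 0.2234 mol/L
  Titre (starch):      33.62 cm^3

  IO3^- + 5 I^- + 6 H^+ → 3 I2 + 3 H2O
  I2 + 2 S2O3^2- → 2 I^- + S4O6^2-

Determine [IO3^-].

0.1215 mol/L

n(S2O3^2-) = 0.03362 × 0.2234 = 7.511 × 10^-3 mol
n(I2) = n(S2O3^2-)/2 = 3.755 × 10^-3 mol
From the 1:3 ratio, n(IO3^-) in the aliquot = 1/3 × 3.755 × 10^-3 = 1.252 × 10^-3 mol
[IO3^-] = 1.252 × 10^-3 / 0.01030 = 0.1215 mol/L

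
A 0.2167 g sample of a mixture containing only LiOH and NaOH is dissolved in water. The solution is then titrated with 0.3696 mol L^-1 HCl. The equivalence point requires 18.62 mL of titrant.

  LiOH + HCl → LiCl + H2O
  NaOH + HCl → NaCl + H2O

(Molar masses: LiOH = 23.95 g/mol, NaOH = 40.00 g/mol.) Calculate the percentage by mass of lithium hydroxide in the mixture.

n(HCl) = 0.01862 × 0.3696 = 6.882 × 10^-3 mol
Let x = n(LiOH), y = n(NaOH).
Titrant: 1x + 1y = 6.882 × 10^-3;  mass: 23.95x + 40.00y = 0.2167
Solving, x = 3.650 × 10^-3 mol, y = 3.232 × 10^-3 mol
mass of LiOH = 3.650 × 10^-3 × 23.95 = 0.08741 g
% LiOH = 0.08741 / 0.2167 × 100 = 40.34 %

40.34 %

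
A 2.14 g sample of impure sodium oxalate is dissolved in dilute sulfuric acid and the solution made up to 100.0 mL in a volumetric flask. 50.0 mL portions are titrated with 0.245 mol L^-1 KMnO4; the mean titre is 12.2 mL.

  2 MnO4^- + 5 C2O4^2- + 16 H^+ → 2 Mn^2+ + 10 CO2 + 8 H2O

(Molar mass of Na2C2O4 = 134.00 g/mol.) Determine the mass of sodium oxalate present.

2.00 g

n(KMnO4) per titration = 0.0122 × 0.245 = 2.99 × 10^-3 mol
From the 5:2 ratio, n(Na2C2O4) in each aliquot = 5/2 × 2.99 × 10^-3 = 7.47 × 10^-3 mol
n(Na2C2O4) in the whole flask = 7.47 × 10^-3 × 100.0/50.0 = 0.0149 mol
mass of Na2C2O4 = 0.0149 × 134.00 = 2.00 g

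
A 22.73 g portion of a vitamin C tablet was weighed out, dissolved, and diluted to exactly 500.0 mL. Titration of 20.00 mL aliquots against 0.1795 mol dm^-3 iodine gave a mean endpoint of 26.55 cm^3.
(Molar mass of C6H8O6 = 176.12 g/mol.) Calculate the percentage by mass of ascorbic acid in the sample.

92.32 %

C6H8O6 + I2 → C6H6O6 + 2 HI
n(I2) per titration = 0.02655 × 0.1795 = 4.766 × 10^-3 mol
n(C6H8O6) in each aliquot = 4.766 × 10^-3 mol (1:1 ratio)
n(C6H8O6) in the whole flask = 4.766 × 10^-3 × 500.0/20.00 = 0.1191 mol
mass of C6H8O6 = 0.1191 × 176.12 = 20.98 g
% C6H8O6 = 20.98 / 22.73 × 100 = 92.32 %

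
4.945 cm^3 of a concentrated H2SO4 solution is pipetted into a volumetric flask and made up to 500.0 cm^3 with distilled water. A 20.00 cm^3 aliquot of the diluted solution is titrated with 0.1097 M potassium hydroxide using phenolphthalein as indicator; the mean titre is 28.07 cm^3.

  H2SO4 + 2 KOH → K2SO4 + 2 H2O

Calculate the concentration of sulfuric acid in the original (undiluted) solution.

7.784 M

n(KOH) = 0.02807 × 0.1097 = 3.079 × 10^-3 mol
From the 1:2 ratio, n(H2SO4) in the aliquot = 1/2 × 3.079 × 10^-3 = 1.540 × 10^-3 mol
[H2SO4]_dilute = 1.540 × 10^-3 / 0.02000 = 0.07698 mol/L
Dilution factor = 500.0 / 4.945 = 101.1
[H2SO4]_stock = 0.07698 × 101.1 = 7.784 mol/L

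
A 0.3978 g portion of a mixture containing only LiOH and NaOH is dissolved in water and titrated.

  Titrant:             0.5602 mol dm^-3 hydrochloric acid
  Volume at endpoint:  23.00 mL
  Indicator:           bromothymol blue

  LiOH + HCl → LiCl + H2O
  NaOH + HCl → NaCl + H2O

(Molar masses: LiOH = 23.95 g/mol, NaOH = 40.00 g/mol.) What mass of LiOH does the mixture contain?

n(HCl) = 0.02300 × 0.5602 = 0.01288 mol
Let x = n(LiOH), y = n(NaOH).
Titrant: 1x + 1y = 0.01288;  mass: 23.95x + 40.00y = 0.3978
Solving, x = 7.326 × 10^-3 mol, y = 5.558 × 10^-3 mol
mass of LiOH = 7.326 × 10^-3 × 23.95 = 0.1755 g

0.1755 g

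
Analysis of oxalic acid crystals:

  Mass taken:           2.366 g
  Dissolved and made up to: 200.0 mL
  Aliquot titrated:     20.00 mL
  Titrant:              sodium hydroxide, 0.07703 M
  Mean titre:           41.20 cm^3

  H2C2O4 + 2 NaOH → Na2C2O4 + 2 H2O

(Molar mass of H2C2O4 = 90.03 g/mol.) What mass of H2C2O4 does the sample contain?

n(NaOH) per titration = 0.04120 × 0.07703 = 3.174 × 10^-3 mol
From the 1:2 ratio, n(H2C2O4) in each aliquot = 1/2 × 3.174 × 10^-3 = 1.587 × 10^-3 mol
n(H2C2O4) in the whole flask = 1.587 × 10^-3 × 200.0/20.00 = 0.01587 mol
mass of H2C2O4 = 0.01587 × 90.03 = 1.429 g

1.429 g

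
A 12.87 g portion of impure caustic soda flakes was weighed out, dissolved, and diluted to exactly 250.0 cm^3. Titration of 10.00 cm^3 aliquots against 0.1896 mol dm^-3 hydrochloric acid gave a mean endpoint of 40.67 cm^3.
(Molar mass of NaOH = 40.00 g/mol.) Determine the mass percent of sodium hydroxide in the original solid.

NaOH + HCl → NaCl + H2O
n(HCl) per titration = 0.04067 × 0.1896 = 7.711 × 10^-3 mol
n(NaOH) in each aliquot = 7.711 × 10^-3 mol (1:1 ratio)
n(NaOH) in the whole flask = 7.711 × 10^-3 × 250.0/10.00 = 0.1928 mol
mass of NaOH = 0.1928 × 40.00 = 7.711 g
% NaOH = 7.711 / 12.87 × 100 = 59.91 %

59.91 %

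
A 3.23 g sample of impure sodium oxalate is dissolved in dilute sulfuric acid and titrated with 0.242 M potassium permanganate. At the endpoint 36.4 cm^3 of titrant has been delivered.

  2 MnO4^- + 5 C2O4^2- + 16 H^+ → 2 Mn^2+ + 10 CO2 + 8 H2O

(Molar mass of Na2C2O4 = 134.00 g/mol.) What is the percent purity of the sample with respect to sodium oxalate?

91.4 %

n(KMnO4) = 0.0364 L × 0.242 mol/L = 8.81 × 10^-3 mol
From the 5:2 ratio, n(Na2C2O4) = 5/2 × 8.81 × 10^-3 = 0.0220 mol
mass of Na2C2O4 = 0.0220 × 134.00 g/mol = 2.95 g
% Na2C2O4 = 2.95 / 3.23 × 100 = 91.4 %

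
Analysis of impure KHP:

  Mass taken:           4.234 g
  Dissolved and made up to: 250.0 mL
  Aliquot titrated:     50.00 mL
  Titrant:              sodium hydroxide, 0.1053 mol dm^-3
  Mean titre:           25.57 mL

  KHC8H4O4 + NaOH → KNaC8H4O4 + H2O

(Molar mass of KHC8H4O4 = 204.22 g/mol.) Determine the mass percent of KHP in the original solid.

n(NaOH) per titration = 0.02557 × 0.1053 = 2.693 × 10^-3 mol
n(KHC8H4O4) in each aliquot = 2.693 × 10^-3 mol (1:1 ratio)
n(KHC8H4O4) in the whole flask = 2.693 × 10^-3 × 250.0/50.00 = 0.01346 mol
mass of KHC8H4O4 = 0.01346 × 204.22 = 2.749 g
% KHC8H4O4 = 2.749 / 4.234 × 100 = 64.93 %

64.93 %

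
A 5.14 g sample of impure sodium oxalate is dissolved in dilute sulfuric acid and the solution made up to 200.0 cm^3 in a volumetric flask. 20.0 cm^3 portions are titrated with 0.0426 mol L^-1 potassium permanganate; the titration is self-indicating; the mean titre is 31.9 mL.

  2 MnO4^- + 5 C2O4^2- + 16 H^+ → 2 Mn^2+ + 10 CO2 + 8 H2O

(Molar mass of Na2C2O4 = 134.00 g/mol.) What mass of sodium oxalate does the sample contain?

n(KMnO4) per titration = 0.0319 × 0.0426 = 1.36 × 10^-3 mol
From the 5:2 ratio, n(Na2C2O4) in each aliquot = 5/2 × 1.36 × 10^-3 = 3.40 × 10^-3 mol
n(Na2C2O4) in the whole flask = 3.40 × 10^-3 × 200.0/20.0 = 0.0340 mol
mass of Na2C2O4 = 0.0340 × 134.00 = 4.55 g

4.55 g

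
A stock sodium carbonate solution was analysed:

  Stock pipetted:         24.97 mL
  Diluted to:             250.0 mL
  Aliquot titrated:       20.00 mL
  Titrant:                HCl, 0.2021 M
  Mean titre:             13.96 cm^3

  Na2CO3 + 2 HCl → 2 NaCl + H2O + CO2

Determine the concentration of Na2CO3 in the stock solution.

n(HCl) = 0.01396 × 0.2021 = 2.821 × 10^-3 mol
From the 1:2 ratio, n(Na2CO3) in the aliquot = 1/2 × 2.821 × 10^-3 = 1.411 × 10^-3 mol
[Na2CO3]_dilute = 1.411 × 10^-3 / 0.02000 = 0.07053 mol/L
Dilution factor = 250.0 / 24.97 = 10.01
[Na2CO3]_stock = 0.07053 × 10.01 = 0.7062 mol/L

0.7062 M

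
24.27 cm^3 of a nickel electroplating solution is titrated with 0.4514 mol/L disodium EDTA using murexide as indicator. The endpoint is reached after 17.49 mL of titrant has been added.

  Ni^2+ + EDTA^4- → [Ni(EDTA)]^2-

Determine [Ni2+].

0.3253 mol/L

n(EDTA) = 0.01749 L × 0.4514 mol/L = 7.895 × 10^-3 mol
n(Ni2+) = 7.895 × 10^-3 mol (1:1 mole ratio)
[Ni2+] = 7.895 × 10^-3 mol / 0.02427 L = 0.3253 mol/L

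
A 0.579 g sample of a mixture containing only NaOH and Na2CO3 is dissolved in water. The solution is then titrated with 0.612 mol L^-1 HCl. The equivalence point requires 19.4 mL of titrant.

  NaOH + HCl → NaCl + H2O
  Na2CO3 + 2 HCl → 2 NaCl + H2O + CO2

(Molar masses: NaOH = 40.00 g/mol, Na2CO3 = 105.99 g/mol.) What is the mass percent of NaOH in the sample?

26.7 %

n(HCl) = 0.0194 × 0.612 = 0.0119 mol
Let x = n(NaOH), y = n(Na2CO3).
Titrant: 1x + 2y = 0.0119;  mass: 40.00x + 105.99y = 0.579
Solving, x = 3.86 × 10^-3 mol, y = 4.00 × 10^-3 mol
mass of NaOH = 3.86 × 10^-3 × 40.00 = 0.155 g
% NaOH = 0.155 / 0.579 × 100 = 26.7 %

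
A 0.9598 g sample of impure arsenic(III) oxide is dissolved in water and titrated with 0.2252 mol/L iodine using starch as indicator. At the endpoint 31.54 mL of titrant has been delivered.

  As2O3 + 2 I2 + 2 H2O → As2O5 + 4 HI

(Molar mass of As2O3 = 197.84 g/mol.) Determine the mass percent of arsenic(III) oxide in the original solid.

73.20 %

n(I2) = 0.03154 L × 0.2252 mol/L = 7.103 × 10^-3 mol
From the 1:2 ratio, n(As2O3) = 1/2 × 7.103 × 10^-3 = 3.551 × 10^-3 mol
mass of As2O3 = 3.551 × 10^-3 × 197.84 g/mol = 0.7026 g
% As2O3 = 0.7026 / 0.9598 × 100 = 73.20 %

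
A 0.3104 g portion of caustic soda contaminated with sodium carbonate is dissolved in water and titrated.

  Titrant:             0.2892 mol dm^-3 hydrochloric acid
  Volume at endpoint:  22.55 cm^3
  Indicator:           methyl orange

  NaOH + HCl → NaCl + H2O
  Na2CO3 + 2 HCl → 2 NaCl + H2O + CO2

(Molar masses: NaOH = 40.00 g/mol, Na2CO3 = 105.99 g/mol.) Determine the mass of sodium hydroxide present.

n(HCl) = 0.02255 × 0.2892 = 6.521 × 10^-3 mol
Let x = n(NaOH), y = n(Na2CO3).
Titrant: 1x + 2y = 6.521 × 10^-3;  mass: 40.00x + 105.99y = 0.3104
Solving, x = 2.709 × 10^-3 mol, y = 1.906 × 10^-3 mol
mass of NaOH = 2.709 × 10^-3 × 40.00 = 0.1084 g

0.1084 g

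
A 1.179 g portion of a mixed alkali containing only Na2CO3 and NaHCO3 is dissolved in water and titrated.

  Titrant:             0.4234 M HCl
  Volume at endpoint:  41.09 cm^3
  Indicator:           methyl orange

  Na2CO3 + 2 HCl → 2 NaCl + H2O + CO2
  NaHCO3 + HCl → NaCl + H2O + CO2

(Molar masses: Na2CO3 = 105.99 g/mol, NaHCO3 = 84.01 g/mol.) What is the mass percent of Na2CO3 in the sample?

n(HCl) = 0.04109 × 0.4234 = 0.01740 mol
Let x = n(Na2CO3), y = n(NaHCO3).
Titrant: 2x + 1y = 0.01740;  mass: 105.99x + 84.01y = 1.179
Solving, x = 4.555 × 10^-3 mol, y = 8.287 × 10^-3 mol
mass of Na2CO3 = 4.555 × 10^-3 × 105.99 = 0.4828 g
% Na2CO3 = 0.4828 / 1.179 × 100 = 40.95 %

40.95 %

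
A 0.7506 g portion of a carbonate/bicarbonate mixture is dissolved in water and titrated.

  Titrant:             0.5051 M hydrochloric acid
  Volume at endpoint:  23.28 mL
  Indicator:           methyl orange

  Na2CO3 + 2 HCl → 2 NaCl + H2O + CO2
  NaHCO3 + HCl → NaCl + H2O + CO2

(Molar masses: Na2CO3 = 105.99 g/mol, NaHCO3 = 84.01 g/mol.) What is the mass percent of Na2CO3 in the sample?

n(HCl) = 0.02328 × 0.5051 = 0.01176 mol
Let x = n(Na2CO3), y = n(NaHCO3).
Titrant: 2x + 1y = 0.01176;  mass: 105.99x + 84.01y = 0.7506
Solving, x = 3.825 × 10^-3 mol, y = 4.109 × 10^-3 mol
mass of Na2CO3 = 3.825 × 10^-3 × 105.99 = 0.4054 g
% Na2CO3 = 0.4054 / 0.7506 × 100 = 54.01 %

54.01 %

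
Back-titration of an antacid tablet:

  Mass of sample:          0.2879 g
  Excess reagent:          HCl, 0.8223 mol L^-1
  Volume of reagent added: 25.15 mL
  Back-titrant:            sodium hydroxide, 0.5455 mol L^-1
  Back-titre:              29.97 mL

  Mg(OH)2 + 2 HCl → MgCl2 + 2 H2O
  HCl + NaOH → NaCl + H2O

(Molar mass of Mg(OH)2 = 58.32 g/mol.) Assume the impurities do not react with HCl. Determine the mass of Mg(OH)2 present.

n(HCl) added = 0.02515 × 0.8223 = 0.02068 mol
n(NaOH) used in back-titration = 0.02997 × 0.5455 = 0.01635 mol
n(HCl) left over = 0.01635 mol (1:1 ratio)
n(HCl) consumed by analyte = 0.02068 − 0.01635 = 4.332 × 10^-3 mol
From the 1:2 ratio, n(Mg(OH)2) = 1/2 × 4.332 × 10^-3 = 2.166 × 10^-3 mol
mass of Mg(OH)2 = 2.166 × 10^-3 × 58.32 = 0.1263 g

0.1263 g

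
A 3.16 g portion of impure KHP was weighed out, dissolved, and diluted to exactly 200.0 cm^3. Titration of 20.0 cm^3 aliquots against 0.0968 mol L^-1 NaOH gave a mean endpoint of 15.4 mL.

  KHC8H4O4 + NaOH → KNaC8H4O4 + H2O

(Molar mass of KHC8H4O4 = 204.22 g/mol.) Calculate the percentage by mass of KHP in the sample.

n(NaOH) per titration = 0.0154 × 0.0968 = 1.49 × 10^-3 mol
n(KHC8H4O4) in each aliquot = 1.49 × 10^-3 mol (1:1 ratio)
n(KHC8H4O4) in the whole flask = 1.49 × 10^-3 × 200.0/20.0 = 0.0149 mol
mass of KHC8H4O4 = 0.0149 × 204.22 = 3.04 g
% KHC8H4O4 = 3.04 / 3.16 × 100 = 96.3 %

96.3 %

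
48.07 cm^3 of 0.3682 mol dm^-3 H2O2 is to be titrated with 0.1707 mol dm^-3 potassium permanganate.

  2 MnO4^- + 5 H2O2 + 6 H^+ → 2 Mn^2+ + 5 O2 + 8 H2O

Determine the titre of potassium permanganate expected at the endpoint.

41.47 mL

n(H2O2) = 0.04807 L × 0.3682 mol/L = 0.01770 mol
From the 2:5 stoichiometry, n(KMnO4) = 2/5 × 0.01770 = 7.080 × 10^-3 mol
V(KMnO4) = 7.080 × 10^-3 mol / 0.1707 mol/L = 0.04147 L = 41.47 mL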